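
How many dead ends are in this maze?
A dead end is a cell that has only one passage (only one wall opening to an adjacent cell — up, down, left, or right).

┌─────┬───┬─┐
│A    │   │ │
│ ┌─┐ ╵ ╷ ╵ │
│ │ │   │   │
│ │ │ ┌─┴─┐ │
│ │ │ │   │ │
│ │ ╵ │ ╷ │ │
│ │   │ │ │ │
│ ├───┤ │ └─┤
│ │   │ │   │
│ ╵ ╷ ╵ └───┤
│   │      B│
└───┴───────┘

Checking each cell for number of passages:

Dead ends found at positions:
  (0, 5)
  (1, 1)
  (3, 5)
  (4, 5)
  (5, 5)
Total dead ends: 5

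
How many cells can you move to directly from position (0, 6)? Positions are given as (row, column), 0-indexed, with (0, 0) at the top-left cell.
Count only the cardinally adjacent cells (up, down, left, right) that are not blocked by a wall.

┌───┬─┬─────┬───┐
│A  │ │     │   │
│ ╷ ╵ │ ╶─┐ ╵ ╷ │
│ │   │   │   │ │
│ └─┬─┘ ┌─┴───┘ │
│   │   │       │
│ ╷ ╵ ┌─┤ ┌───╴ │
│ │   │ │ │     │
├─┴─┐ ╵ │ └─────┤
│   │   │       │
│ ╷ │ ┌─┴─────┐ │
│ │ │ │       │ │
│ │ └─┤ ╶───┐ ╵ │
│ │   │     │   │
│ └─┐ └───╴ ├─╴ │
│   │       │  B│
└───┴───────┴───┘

Checking passable neighbors of (0, 6):
Neighbors: (1, 6), (0, 7)
Count: 2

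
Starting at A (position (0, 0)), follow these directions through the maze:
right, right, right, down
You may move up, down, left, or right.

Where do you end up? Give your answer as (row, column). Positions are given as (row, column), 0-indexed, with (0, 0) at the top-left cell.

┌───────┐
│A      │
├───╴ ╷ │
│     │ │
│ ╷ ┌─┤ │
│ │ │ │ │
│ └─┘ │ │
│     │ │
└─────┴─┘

Following directions step by step:
Start: (0, 0)
  right: (0, 0) → (0, 1)
  right: (0, 1) → (0, 2)
  right: (0, 2) → (0, 3)
  down: (0, 3) → (1, 3)
Final position: (1, 3)

Path taken:

┌───────┐
│A → → ↓│
├───╴ ╷ │
│     │B│
│ ╷ ┌─┤ │
│ │ │ │ │
│ └─┘ │ │
│     │ │
└─────┴─┘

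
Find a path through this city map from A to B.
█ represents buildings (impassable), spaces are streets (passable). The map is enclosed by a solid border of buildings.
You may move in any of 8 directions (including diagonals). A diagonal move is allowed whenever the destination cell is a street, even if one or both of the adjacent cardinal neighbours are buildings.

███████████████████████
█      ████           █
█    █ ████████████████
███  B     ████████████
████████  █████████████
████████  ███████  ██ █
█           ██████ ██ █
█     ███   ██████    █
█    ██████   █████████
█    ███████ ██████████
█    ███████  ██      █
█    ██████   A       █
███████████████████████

Finding the shortest path from A to B:
Movement: 8-directional
Path length: 10 steps
Directions: up-left → up-left → up → up-left → up-left → up-left → up-left → up-left → left → left

Solution:

███████████████████████
█      ████           █
█    █ ████████████████
███  B←←   ████████████
████████↖ █████████████
████████ ↖███████  ██ █
█         ↖ ██████ ██ █
█     ███  ↖██████    █
█    ██████ ↖ █████████
█    ███████↑██████████
█    ███████ ↖██      █
█    ██████   A       █
███████████████████████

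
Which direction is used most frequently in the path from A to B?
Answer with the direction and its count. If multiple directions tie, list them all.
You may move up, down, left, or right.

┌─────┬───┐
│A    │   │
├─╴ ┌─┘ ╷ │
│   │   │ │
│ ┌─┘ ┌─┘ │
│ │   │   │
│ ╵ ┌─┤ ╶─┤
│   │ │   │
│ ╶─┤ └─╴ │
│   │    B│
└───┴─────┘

Directions: right, down, left, down, down, right, up, right, up, right, up, right, down, down, left, down, right, down
Counts: {'right': 6, 'down': 7, 'left': 2, 'up': 3}
Most common: down (7 times)

Solution:

┌─────┬───┐
│A ↓  │↱ ↓│
├─╴ ┌─┘ ╷ │
│↓ ↲│↱ ↑│↓│
│ ┌─┘ ┌─┘ │
│↓│↱ ↑│↓ ↲│
│ ╵ ┌─┤ ╶─┤
│↳ ↑│ │↳ ↓│
│ ╶─┤ └─╴ │
│   │    B│
└───┴─────┘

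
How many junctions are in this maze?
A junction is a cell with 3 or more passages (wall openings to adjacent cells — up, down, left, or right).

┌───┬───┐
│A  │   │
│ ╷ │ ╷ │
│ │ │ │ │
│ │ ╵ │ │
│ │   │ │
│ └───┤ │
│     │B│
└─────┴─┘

Checking each cell for number of passages:

Junctions found (3+ passages):
Total junctions: 0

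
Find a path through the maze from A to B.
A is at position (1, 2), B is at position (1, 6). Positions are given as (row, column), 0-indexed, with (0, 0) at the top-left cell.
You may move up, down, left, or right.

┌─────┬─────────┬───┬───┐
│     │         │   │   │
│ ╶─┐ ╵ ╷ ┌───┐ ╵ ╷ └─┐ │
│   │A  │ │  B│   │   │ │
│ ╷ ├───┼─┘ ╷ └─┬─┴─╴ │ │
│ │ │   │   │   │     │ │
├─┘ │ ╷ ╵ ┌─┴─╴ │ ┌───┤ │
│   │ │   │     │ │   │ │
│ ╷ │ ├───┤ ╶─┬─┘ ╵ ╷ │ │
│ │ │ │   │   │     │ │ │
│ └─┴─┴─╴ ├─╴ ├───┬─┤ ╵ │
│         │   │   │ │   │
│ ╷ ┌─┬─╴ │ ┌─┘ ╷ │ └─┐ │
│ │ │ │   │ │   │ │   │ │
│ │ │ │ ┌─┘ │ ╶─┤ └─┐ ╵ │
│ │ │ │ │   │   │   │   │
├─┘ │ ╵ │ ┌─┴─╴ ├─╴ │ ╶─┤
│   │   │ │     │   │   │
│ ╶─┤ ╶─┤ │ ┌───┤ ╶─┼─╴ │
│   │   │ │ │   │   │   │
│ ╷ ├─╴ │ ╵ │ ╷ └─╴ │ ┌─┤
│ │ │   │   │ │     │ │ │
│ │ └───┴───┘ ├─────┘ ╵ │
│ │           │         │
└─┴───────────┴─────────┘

Finding the shortest path from (1, 2) to (1, 6):
Path length: 64 steps
Directions: up → left → left → down → right → down → down → left → down → down → right → down → down → down → left → down → right → down → down → right → right → right → right → right → up → up → right → down → right → right → up → left → up → right → up → left → up → up → left → down → left → down → right → down → left → left → down → down → left → up → up → up → right → up → up → right → up → left → up → right → right → up → left → up

Solution:

┌─────┬─────────┬───┬───┐
│↓ ← ↰│         │   │   │
│ ╶─┐ ╵ ╷ ┌───┐ ╵ ╷ └─┐ │
│↳ ↓│A  │ │  B│   │   │ │
│ ╷ ├───┼─┘ ╷ └─┬─┴─╴ │ │
│ │↓│   │   │↑ ↰│     │ │
├─┘ │ ╷ ╵ ┌─┴─╴ │ ┌───┤ │
│↓ ↲│ │   │↱ → ↑│ │   │ │
│ ╷ │ ├───┤ ╶─┬─┘ ╵ ╷ │ │
│↓│ │ │   │↑ ↰│     │ │ │
│ └─┴─┴─╴ ├─╴ ├───┬─┤ ╵ │
│↳ ↓      │↱ ↑│↓ ↰│ │   │
│ ╷ ┌─┬─╴ │ ┌─┘ ╷ │ └─┐ │
│ │↓│ │   │↑│↓ ↲│↑│   │ │
│ │ │ │ ┌─┘ │ ╶─┤ └─┐ ╵ │
│ │↓│ │ │↱ ↑│↳ ↓│↑ ↰│   │
├─┘ │ ╵ │ ┌─┴─╴ ├─╴ │ ╶─┤
│↓ ↲│   │↑│↓ ← ↲│↱ ↑│   │
│ ╶─┤ ╶─┤ │ ┌───┤ ╶─┼─╴ │
│↳ ↓│   │↑│↓│↱ ↓│↑ ↰│   │
│ ╷ ├─╴ │ ╵ │ ╷ └─╴ │ ┌─┤
│ │↓│   │↑ ↲│↑│↳ → ↑│ │ │
│ │ └───┴───┘ ├─────┘ ╵ │
│ │↳ → → → → ↑│         │
└─┴───────────┴─────────┘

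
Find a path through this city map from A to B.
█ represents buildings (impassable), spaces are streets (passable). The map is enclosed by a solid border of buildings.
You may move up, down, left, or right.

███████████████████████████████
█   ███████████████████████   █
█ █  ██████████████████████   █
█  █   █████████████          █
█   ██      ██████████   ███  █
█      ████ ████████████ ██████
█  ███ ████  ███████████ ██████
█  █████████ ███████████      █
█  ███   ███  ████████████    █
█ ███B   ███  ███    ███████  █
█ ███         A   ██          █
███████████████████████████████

Finding the shortest path from A to B:
Movement: cardinal only
Path length: 10 steps
Directions: left → left → left → left → left → left → up → left → left → left

Solution:

███████████████████████████████
█   ███████████████████████   █
█ █  ██████████████████████   █
█  █   █████████████          █
█   ██      ██████████   ███  █
█      ████ ████████████ ██████
█  ███ ████  ███████████ ██████
█  █████████ ███████████      █
█  ███   ███  ████████████    █
█ ███B←←↰███  ███    ███████  █
█ ███   ↑←←←←←A   ██          █
███████████████████████████████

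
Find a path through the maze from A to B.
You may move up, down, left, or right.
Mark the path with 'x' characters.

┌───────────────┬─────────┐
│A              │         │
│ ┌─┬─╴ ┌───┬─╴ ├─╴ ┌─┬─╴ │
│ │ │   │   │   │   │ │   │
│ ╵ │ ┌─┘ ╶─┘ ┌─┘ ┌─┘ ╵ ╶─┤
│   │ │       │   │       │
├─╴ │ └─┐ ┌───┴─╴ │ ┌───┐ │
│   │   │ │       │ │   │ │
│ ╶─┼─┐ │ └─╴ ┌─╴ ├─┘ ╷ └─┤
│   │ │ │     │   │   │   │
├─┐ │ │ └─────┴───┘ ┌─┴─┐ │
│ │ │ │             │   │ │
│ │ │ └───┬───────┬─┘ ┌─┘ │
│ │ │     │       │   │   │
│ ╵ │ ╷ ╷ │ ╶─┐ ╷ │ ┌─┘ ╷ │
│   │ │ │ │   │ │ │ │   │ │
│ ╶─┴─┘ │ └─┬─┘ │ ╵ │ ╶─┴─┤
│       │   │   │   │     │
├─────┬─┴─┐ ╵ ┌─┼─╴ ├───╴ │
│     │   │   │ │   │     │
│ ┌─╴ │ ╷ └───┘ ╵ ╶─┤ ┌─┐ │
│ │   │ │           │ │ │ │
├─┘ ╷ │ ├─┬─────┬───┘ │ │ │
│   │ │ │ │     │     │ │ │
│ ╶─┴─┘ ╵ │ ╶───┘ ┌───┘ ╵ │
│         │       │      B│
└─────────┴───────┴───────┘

Finding the shortest path through the maze:
Path length: 34 steps
Directions: right → right → right → down → left → down → down → right → down → down → right → right → right → right → right → right → up → right → up → right → down → right → down → down → left → down → left → down → right → right → down → down → down → down

Solution:

┌───────────────┬─────────┐
│A x x x        │         │
│ ┌─┬─╴ ┌───┬─╴ ├─╴ ┌─┬─╴ │
│ │ │x x│   │   │   │ │   │
│ ╵ │ ┌─┘ ╶─┘ ┌─┘ ┌─┘ ╵ ╶─┤
│   │x│       │   │       │
├─╴ │ └─┐ ┌───┴─╴ │ ┌───┐ │
│   │x x│ │       │ │x x│ │
│ ╶─┼─┐ │ └─╴ ┌─╴ ├─┘ ╷ └─┤
│   │ │x│     │   │x x│x x│
├─┐ │ │ └─────┴───┘ ┌─┴─┐ │
│ │ │ │x x x x x x x│   │x│
│ │ │ └───┬───────┬─┘ ┌─┘ │
│ │ │     │       │   │x x│
│ ╵ │ ╷ ╷ │ ╶─┐ ╷ │ ┌─┘ ╷ │
│   │ │ │ │   │ │ │ │x x│ │
│ ╶─┴─┘ │ └─┬─┘ │ ╵ │ ╶─┴─┤
│       │   │   │   │x x x│
├─────┬─┴─┐ ╵ ┌─┼─╴ ├───╴ │
│     │   │   │ │   │    x│
│ ┌─╴ │ ╷ └───┘ ╵ ╶─┤ ┌─┐ │
│ │   │ │           │ │ │x│
├─┘ ╷ │ ├─┬─────┬───┘ │ │ │
│   │ │ │ │     │     │ │x│
│ ╶─┴─┘ ╵ │ ╶───┘ ┌───┘ ╵ │
│         │       │      B│
└─────────┴───────┴───────┘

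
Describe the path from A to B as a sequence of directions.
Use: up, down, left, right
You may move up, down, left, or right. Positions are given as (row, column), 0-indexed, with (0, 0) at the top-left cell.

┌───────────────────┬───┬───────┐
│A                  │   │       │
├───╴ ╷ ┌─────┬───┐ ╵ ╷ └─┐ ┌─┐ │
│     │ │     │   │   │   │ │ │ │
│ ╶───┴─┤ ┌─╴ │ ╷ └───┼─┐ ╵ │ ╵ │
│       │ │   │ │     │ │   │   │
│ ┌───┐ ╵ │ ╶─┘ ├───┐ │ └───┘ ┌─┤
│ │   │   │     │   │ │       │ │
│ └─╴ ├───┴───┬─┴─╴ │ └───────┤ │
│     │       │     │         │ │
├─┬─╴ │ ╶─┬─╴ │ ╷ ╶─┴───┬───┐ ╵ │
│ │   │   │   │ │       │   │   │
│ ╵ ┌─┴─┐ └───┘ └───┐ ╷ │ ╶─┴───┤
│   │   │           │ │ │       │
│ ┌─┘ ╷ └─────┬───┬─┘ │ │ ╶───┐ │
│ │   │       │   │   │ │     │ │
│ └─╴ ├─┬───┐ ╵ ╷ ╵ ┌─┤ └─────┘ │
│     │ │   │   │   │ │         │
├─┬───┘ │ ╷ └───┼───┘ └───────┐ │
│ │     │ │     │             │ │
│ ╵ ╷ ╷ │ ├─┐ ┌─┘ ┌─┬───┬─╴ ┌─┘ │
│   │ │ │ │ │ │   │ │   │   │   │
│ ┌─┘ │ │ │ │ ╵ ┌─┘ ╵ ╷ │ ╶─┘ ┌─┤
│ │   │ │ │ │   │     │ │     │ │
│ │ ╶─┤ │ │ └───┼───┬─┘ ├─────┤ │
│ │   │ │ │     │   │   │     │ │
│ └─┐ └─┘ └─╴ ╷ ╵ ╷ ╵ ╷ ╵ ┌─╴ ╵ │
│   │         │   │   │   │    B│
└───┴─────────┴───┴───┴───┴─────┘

Finding the path and converting it to directions:
Path through cells: (0,0) → (0,1) → (0,2) → (1,2) → (1,1) → (1,0) → (2,0) → (3,0) → (4,0) → (4,1) → (4,2) → (5,2) → (5,1) → (6,1) → (6,0) → (7,0) → (8,0) → (8,1) → (8,2) → (7,2) → (6,2) → (6,3) → (7,3) → (7,4) → (7,5) → (7,6) → (8,6) → (8,7) → (7,7) → (7,8) → (8,8) → (8,9) → (7,9) → (7,10) → (6,10) → (5,10) → (5,11) → (6,11) → (7,11) → (8,11) → (8,12) → (8,13) → (8,14) → (8,15) → (9,15) → (10,15) → (10,14) → (11,14) → (11,13) → (11,12) → (10,12) → (10,13) → (9,13) → (9,12) → (9,11) → (9,10) → (9,9) → (9,8) → (10,8) → (10,7) → (11,7) → (11,6) → (10,6) → (9,6) → (9,5) → (8,5) → (8,4) → (9,4) → (10,4) → (11,4) → (12,4) → (13,4) → (13,5) → (13,6) → (12,6) → (12,7) → (13,7) → (13,8) → (12,8) → (12,9) → (13,9) → (13,10) → (12,10) → (12,11) → (13,11) → (13,12) → (12,12) → (12,13) → (12,14) → (13,14) → (13,15)
Directions: right, right, down, left, left, down, down, down, right, right, down, left, down, left, down, down, right, right, up, up, right, down, right, right, right, down, right, up, right, down, right, up, right, up, up, right, down, down, down, right, right, right, right, down, down, left, down, left, left, up, right, up, left, left, left, left, left, down, left, down, left, up, up, left, up, left, down, down, down, down, down, right, right, up, right, down, right, up, right, down, right, up, right, down, right, up, right, right, down, right

Solution:

┌───────────────────┬───┬───────┐
│A → ↓              │   │       │
├───╴ ╷ ┌─────┬───┐ ╵ ╷ └─┐ ┌─┐ │
│↓ ← ↲│ │     │   │   │   │ │ │ │
│ ╶───┴─┤ ┌─╴ │ ╷ └───┼─┐ ╵ │ ╵ │
│↓      │ │   │ │     │ │   │   │
│ ┌───┐ ╵ │ ╶─┘ ├───┐ │ └───┘ ┌─┤
│↓│   │   │     │   │ │       │ │
│ └─╴ ├───┴───┬─┴─╴ │ └───────┤ │
│↳ → ↓│       │     │         │ │
├─┬─╴ │ ╶─┬─╴ │ ╷ ╶─┴───┬───┐ ╵ │
│ │↓ ↲│   │   │ │    ↱ ↓│   │   │
│ ╵ ┌─┴─┐ └───┘ └───┐ ╷ │ ╶─┴───┤
│↓ ↲│↱ ↓│           │↑│↓│       │
│ ┌─┘ ╷ └─────┬───┬─┘ │ │ ╶───┐ │
│↓│  ↑│↳ → → ↓│↱ ↓│↱ ↑│↓│     │ │
│ └─╴ ├─┬───┐ ╵ ╷ ╵ ┌─┤ └─────┘ │
│↳ → ↑│ │↓ ↰│↳ ↑│↳ ↑│ │↳ → → → ↓│
├─┬───┘ │ ╷ └───┼───┘ └───────┐ │
│ │     │↓│↑ ↰  │↓ ← ← ← ← ↰  │↓│
│ ╵ ╷ ╷ │ ├─┐ ┌─┘ ┌─┬───┬─╴ ┌─┘ │
│   │ │ │↓│ │↑│↓ ↲│ │   │↱ ↑│↓ ↲│
│ ┌─┘ │ │ │ │ ╵ ┌─┘ ╵ ╷ │ ╶─┘ ┌─┤
│ │   │ │↓│ │↑ ↲│     │ │↑ ← ↲│ │
│ │ ╶─┤ │ │ └───┼───┬─┘ ├─────┤ │
│ │   │ │↓│  ↱ ↓│↱ ↓│↱ ↓│↱ → ↓│ │
│ └─┐ └─┘ └─╴ ╷ ╵ ╷ ╵ ╷ ╵ ┌─╴ ╵ │
│   │    ↳ → ↑│↳ ↑│↳ ↑│↳ ↑│  ↳ B│
└───┴─────────┴───┴───┴───┴─────┘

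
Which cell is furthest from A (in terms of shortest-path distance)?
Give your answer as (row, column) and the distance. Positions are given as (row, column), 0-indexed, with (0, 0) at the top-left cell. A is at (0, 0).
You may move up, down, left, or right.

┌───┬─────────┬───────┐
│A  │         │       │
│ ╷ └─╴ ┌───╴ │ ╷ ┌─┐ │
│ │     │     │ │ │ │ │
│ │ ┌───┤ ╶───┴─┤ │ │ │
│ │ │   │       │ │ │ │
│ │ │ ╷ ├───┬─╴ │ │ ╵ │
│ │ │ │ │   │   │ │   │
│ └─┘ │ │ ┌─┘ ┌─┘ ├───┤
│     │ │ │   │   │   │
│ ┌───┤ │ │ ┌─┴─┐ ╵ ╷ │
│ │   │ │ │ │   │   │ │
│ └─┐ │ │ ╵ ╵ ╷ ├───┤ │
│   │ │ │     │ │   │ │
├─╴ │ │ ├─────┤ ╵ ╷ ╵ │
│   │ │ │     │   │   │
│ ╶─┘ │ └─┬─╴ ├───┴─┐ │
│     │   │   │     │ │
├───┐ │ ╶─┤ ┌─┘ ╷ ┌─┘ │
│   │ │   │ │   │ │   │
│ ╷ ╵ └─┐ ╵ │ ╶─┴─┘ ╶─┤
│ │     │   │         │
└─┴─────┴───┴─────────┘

Computing BFS distances from A to all cells:
Furthest cell: (1, 9)
Distance: 50 steps

Path from A to the furthest cell:

┌───┬─────────┬───────┐
│A ↓│  ↱ → → ↓│  ↱ → ↓│
│ ╷ └─╴ ┌───╴ │ ╷ ┌─┐ │
│ │↳ → ↑│↓ ← ↲│ │↑│B│↓│
│ │ ┌───┤ ╶───┴─┤ │ │ │
│ │ │   │↳ → → ↓│↑│↑│↓│
│ │ │ ╷ ├───┬─╴ │ │ ╵ │
│ │ │ │ │   │↓ ↲│↑│↑ ↲│
│ └─┘ │ │ ┌─┘ ┌─┘ ├───┤
│     │ │ │↓ ↲│  ↑│↓ ↰│
│ ┌───┤ │ │ ┌─┴─┐ ╵ ╷ │
│ │   │ │ │↓│↱ ↓│↑ ↲│↑│
│ └─┐ │ │ ╵ ╵ ╷ ├───┤ │
│   │ │ │  ↳ ↑│↓│↱ ↓│↑│
├─╴ │ │ ├─────┤ ╵ ╷ ╵ │
│   │ │ │     │↳ ↑│↳ ↑│
│ ╶─┘ │ └─┬─╴ ├───┴─┐ │
│     │   │   │     │ │
├───┐ │ ╶─┤ ┌─┘ ╷ ┌─┘ │
│   │ │   │ │   │ │   │
│ ╷ ╵ └─┐ ╵ │ ╶─┴─┘ ╶─┤
│ │     │   │         │
└─┴─────┴───┴─────────┘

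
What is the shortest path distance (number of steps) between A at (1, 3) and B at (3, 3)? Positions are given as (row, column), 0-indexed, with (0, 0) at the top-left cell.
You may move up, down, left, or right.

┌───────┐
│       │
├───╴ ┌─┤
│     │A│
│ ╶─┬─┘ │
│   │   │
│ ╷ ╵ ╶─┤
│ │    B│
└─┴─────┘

Finding path from (1, 3) to (3, 3):
Path: (1,3) → (2,3) → (2,2) → (3,2) → (3,3)
Distance: 4 steps

Solution:

┌───────┐
│       │
├───╴ ┌─┤
│     │A│
│ ╶─┬─┘ │
│   │↓ ↲│
│ ╷ ╵ ╶─┤
│ │  ↳ B│
└─┴─────┘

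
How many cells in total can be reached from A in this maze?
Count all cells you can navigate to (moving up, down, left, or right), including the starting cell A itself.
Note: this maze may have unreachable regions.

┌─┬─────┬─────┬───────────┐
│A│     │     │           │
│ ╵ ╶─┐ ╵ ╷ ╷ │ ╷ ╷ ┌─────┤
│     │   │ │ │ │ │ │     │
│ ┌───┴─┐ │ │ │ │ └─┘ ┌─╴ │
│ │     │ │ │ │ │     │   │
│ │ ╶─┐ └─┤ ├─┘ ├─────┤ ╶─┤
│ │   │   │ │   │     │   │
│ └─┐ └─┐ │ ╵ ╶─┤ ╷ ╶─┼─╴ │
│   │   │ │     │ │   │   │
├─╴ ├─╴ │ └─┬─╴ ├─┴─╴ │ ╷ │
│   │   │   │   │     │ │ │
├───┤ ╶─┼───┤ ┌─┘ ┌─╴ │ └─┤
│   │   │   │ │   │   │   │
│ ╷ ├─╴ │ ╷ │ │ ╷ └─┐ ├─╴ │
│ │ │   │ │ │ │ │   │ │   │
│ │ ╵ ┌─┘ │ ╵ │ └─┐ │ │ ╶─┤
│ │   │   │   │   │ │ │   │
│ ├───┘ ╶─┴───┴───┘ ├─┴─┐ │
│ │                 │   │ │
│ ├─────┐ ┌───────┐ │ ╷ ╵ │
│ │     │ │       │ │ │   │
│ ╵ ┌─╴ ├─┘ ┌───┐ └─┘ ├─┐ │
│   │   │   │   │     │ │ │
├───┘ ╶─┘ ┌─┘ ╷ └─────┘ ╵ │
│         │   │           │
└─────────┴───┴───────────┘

Using BFS/flood-fill to find all reachable cells from A:
Maze size: 13 × 13 = 169 total cells
All cells are reachable — the maze is fully connected.
Reachable cells: 169

Reachable region (· marks reachable cells):

┌─┬─────┬─────┬───────────┐
│A│· · ·│· · ·│· · · · · ·│
│ ╵ ╶─┐ ╵ ╷ ╷ │ ╷ ╷ ┌─────┤
│· · ·│· ·│·│·│·│·│·│· · ·│
│ ┌───┴─┐ │ │ │ │ └─┘ ┌─╴ │
│·│· · ·│·│·│·│·│· · ·│· ·│
│ │ ╶─┐ └─┤ ├─┘ ├─────┤ ╶─┤
│·│· ·│· ·│·│· ·│· · ·│· ·│
│ └─┐ └─┐ │ ╵ ╶─┤ ╷ ╶─┼─╴ │
│· ·│· ·│·│· · ·│·│· ·│· ·│
├─╴ ├─╴ │ └─┬─╴ ├─┴─╴ │ ╷ │
│· ·│· ·│· ·│· ·│· · ·│·│·│
├───┤ ╶─┼───┤ ┌─┘ ┌─╴ │ └─┤
│· ·│· ·│· ·│·│· ·│· ·│· ·│
│ ╷ ├─╴ │ ╷ │ │ ╷ └─┐ ├─╴ │
│·│·│· ·│·│·│·│·│· ·│·│· ·│
│ │ ╵ ┌─┘ │ ╵ │ └─┐ │ │ ╶─┤
│·│· ·│· ·│· ·│· ·│·│·│· ·│
│ ├───┘ ╶─┴───┴───┘ ├─┴─┐ │
│·│· · · · · · · · ·│· ·│·│
│ ├─────┐ ┌───────┐ │ ╷ ╵ │
│·│· · ·│·│· · · ·│·│·│· ·│
│ ╵ ┌─╴ ├─┘ ┌───┐ └─┘ ├─┐ │
│· ·│· ·│· ·│· ·│· · ·│·│·│
├───┘ ╶─┘ ┌─┘ ╷ └─────┘ ╵ │
│· · · · ·│· ·│· · · · · ·│
└─────────┴───┴───────────┘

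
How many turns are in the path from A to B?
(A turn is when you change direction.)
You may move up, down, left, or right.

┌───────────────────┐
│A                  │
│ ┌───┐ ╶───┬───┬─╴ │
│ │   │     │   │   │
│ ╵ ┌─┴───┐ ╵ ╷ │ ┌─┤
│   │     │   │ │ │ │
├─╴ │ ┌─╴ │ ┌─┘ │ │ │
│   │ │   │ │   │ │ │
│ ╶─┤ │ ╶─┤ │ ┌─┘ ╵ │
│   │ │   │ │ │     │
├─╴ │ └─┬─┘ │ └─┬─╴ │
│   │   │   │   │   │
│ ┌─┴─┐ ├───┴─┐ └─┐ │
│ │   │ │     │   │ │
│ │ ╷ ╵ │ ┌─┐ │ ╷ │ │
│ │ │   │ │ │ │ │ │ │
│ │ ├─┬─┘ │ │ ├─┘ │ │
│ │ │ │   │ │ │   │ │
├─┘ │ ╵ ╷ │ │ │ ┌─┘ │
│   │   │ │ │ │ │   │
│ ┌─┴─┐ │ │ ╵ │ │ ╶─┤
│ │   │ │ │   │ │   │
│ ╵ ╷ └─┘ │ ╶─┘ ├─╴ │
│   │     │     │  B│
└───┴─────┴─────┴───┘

Directions: right, right, right, right, right, right, right, right, right, down, left, down, down, down, right, down, down, down, down, down, left, down, right, down
Number of turns: 9

Solution:

┌───────────────────┐
│A → → → → → → → → ↓│
│ ┌───┐ ╶───┬───┬─╴ │
│ │   │     │   │↓ ↲│
│ ╵ ┌─┴───┐ ╵ ╷ │ ┌─┤
│   │     │   │ │↓│ │
├─╴ │ ┌─╴ │ ┌─┘ │ │ │
│   │ │   │ │   │↓│ │
│ ╶─┤ │ ╶─┤ │ ┌─┘ ╵ │
│   │ │   │ │ │  ↳ ↓│
├─╴ │ └─┬─┘ │ └─┬─╴ │
│   │   │   │   │  ↓│
│ ┌─┴─┐ ├───┴─┐ └─┐ │
│ │   │ │     │   │↓│
│ │ ╷ ╵ │ ┌─┐ │ ╷ │ │
│ │ │   │ │ │ │ │ │↓│
│ │ ├─┬─┘ │ │ ├─┘ │ │
│ │ │ │   │ │ │   │↓│
├─┘ │ ╵ ╷ │ │ │ ┌─┘ │
│   │   │ │ │ │ │↓ ↲│
│ ┌─┴─┐ │ │ ╵ │ │ ╶─┤
│ │   │ │ │   │ │↳ ↓│
│ ╵ ╷ └─┘ │ ╶─┘ ├─╴ │
│   │     │     │  B│
└───┴─────┴─────┴───┘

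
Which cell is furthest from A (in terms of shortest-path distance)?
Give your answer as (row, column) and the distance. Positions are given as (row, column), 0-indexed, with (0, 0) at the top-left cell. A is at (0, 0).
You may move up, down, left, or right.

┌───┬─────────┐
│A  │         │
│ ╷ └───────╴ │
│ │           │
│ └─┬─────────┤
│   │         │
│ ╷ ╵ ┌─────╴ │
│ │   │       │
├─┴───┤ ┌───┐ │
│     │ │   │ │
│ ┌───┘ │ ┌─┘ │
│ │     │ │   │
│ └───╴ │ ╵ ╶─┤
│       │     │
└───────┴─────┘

Computing BFS distances from A to all cells:
Furthest cell: (4, 2)
Distance: 24 steps

Path from A to the furthest cell:

┌───┬─────────┐
│A  │         │
│ ╷ └───────╴ │
│↓│           │
│ └─┬─────────┤
│↳ ↓│↱ → → → ↓│
│ ╷ ╵ ┌─────╴ │
│ │↳ ↑│↓ ← ← ↲│
├─┴───┤ ┌───┐ │
│↱ → B│↓│   │ │
│ ┌───┘ │ ┌─┘ │
│↑│    ↓│ │   │
│ └───╴ │ ╵ ╶─┤
│↑ ← ← ↲│     │
└───────┴─────┘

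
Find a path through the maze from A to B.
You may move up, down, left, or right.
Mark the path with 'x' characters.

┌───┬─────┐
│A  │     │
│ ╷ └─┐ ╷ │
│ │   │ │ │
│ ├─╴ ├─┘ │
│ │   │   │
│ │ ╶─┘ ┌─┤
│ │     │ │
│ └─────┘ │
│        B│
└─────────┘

Finding the shortest path through the maze:
Path length: 8 steps
Directions: down → down → down → down → right → right → right → right

Solution:

┌───┬─────┐
│A  │     │
│ ╷ └─┐ ╷ │
│x│   │ │ │
│ ├─╴ ├─┘ │
│x│   │   │
│ │ ╶─┘ ┌─┤
│x│     │ │
│ └─────┘ │
│x x x x B│
└─────────┘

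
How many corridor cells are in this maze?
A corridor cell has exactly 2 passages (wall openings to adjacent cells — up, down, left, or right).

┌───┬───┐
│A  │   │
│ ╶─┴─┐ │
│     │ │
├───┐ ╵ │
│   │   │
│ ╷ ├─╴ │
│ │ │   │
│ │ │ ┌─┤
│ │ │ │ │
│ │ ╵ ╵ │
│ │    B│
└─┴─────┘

Counting cells with exactly 2 passages:
Total corridor cells: 18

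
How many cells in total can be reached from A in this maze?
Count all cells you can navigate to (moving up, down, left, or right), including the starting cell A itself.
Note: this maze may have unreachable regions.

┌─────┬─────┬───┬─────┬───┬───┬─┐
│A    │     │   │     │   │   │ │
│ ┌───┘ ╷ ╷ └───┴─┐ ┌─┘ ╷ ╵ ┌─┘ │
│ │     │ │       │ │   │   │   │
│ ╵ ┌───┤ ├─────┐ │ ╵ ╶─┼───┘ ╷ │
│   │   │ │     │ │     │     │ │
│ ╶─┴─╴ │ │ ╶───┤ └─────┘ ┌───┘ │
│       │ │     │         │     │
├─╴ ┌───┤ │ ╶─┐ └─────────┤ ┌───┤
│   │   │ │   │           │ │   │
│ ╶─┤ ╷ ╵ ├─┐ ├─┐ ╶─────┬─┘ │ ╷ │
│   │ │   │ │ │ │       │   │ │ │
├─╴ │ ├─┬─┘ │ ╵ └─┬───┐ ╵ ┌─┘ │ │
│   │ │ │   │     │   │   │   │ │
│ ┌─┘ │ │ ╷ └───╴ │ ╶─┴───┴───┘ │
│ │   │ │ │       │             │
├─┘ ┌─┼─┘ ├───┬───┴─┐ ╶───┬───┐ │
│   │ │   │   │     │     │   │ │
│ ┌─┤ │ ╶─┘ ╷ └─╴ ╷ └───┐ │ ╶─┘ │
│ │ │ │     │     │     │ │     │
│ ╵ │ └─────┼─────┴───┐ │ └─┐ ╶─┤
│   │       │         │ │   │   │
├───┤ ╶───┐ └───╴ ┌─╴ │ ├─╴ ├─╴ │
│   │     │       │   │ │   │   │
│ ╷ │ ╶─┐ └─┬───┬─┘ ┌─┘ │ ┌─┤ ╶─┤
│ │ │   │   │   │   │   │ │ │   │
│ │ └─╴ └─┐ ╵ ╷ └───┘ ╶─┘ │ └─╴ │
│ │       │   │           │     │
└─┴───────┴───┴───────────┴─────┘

Using BFS/flood-fill to find all reachable cells from A:
Maze size: 14 × 16 = 224 total cells
19 cell(s) are walled off and cannot be reached from A.
Reachable cells: 205

Reachable region (· marks reachable cells):

┌─────┬─────┬───┬─────┬───┬───┬─┐
│A · ·│· · ·│   │     │   │   │·│
│ ┌───┘ ╷ ╷ └───┴─┐ ┌─┘ ╷ ╵ ┌─┘ │
│·│· · ·│·│· · · ·│ │   │   │· ·│
│ ╵ ┌───┤ ├─────┐ │ ╵ ╶─┼───┘ ╷ │
│· ·│· ·│·│· · ·│·│     │· · ·│·│
│ ╶─┴─╴ │ │ ╶───┤ └─────┘ ┌───┘ │
│· · · ·│·│· · ·│· · · · ·│· · ·│
├─╴ ┌───┤ │ ╶─┐ └─────────┤ ┌───┤
│· ·│· ·│·│· ·│· · · · · ·│·│· ·│
│ ╶─┤ ╷ ╵ ├─┐ ├─┐ ╶─────┬─┘ │ ╷ │
│· ·│·│· ·│·│·│·│· · · ·│· ·│·│·│
├─╴ │ ├─┬─┘ │ ╵ └─┬───┐ ╵ ┌─┘ │ │
│· ·│·│ │· ·│· · ·│· ·│· ·│· ·│·│
│ ┌─┘ │ │ ╷ └───╴ │ ╶─┴───┴───┘ │
│·│· ·│ │·│· · · ·│· · · · · · ·│
├─┘ ┌─┼─┘ ├───┬───┴─┐ ╶───┬───┐ │
│· ·│·│· ·│· ·│· · ·│· · ·│· ·│·│
│ ┌─┤ │ ╶─┘ ╷ └─╴ ╷ └───┐ │ ╶─┘ │
│·│·│·│· · ·│· · ·│· · ·│·│· · ·│
│ ╵ │ └─────┼─────┴───┐ │ └─┐ ╶─┤
│· ·│· · · ·│· · · · ·│·│· ·│· ·│
├───┤ ╶───┐ └───╴ ┌─╴ │ ├─╴ ├─╴ │
│· ·│· · ·│· · · ·│· ·│·│· ·│· ·│
│ ╷ │ ╶─┐ └─┬───┬─┘ ┌─┘ │ ┌─┤ ╶─┤
│·│·│· ·│· ·│· ·│· ·│· ·│·│·│· ·│
│ │ └─╴ └─┐ ╵ ╷ └───┘ ╶─┘ │ └─╴ │
│·│· · · ·│· ·│· · · · · ·│· · ·│
└─┴───────┴───┴───────────┴─────┘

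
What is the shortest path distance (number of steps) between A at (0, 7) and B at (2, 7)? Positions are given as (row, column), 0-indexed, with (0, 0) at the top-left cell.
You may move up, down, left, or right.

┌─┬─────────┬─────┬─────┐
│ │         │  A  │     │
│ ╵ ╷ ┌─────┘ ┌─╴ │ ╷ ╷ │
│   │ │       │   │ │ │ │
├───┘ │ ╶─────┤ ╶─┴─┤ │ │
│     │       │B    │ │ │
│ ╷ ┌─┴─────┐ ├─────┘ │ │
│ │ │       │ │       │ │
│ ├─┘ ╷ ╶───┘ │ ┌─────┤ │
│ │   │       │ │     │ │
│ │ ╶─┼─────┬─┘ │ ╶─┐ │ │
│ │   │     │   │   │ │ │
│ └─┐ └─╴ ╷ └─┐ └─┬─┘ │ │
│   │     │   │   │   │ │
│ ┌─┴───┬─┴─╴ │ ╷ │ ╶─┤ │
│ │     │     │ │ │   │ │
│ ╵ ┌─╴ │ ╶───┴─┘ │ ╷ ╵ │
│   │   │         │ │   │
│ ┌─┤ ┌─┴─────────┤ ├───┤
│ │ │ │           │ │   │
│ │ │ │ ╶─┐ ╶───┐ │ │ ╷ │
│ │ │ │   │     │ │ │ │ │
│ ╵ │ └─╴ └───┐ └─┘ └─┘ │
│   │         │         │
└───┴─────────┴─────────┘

Finding path from (0, 7) to (2, 7):
Path: (0,7) → (0,8) → (1,8) → (1,7) → (2,7)
Distance: 4 steps

Solution:

┌─┬─────────┬─────┬─────┐
│ │         │  A ↓│     │
│ ╵ ╷ ┌─────┘ ┌─╴ │ ╷ ╷ │
│   │ │       │↓ ↲│ │ │ │
├───┘ │ ╶─────┤ ╶─┴─┤ │ │
│     │       │B    │ │ │
│ ╷ ┌─┴─────┐ ├─────┘ │ │
│ │ │       │ │       │ │
│ ├─┘ ╷ ╶───┘ │ ┌─────┤ │
│ │   │       │ │     │ │
│ │ ╶─┼─────┬─┘ │ ╶─┐ │ │
│ │   │     │   │   │ │ │
│ └─┐ └─╴ ╷ └─┐ └─┬─┘ │ │
│   │     │   │   │   │ │
│ ┌─┴───┬─┴─╴ │ ╷ │ ╶─┤ │
│ │     │     │ │ │   │ │
│ ╵ ┌─╴ │ ╶───┴─┘ │ ╷ ╵ │
│   │   │         │ │   │
│ ┌─┤ ┌─┴─────────┤ ├───┤
│ │ │ │           │ │   │
│ │ │ │ ╶─┐ ╶───┐ │ │ ╷ │
│ │ │ │   │     │ │ │ │ │
│ ╵ │ └─╴ └───┐ └─┘ └─┘ │
│   │         │         │
└───┴─────────┴─────────┘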